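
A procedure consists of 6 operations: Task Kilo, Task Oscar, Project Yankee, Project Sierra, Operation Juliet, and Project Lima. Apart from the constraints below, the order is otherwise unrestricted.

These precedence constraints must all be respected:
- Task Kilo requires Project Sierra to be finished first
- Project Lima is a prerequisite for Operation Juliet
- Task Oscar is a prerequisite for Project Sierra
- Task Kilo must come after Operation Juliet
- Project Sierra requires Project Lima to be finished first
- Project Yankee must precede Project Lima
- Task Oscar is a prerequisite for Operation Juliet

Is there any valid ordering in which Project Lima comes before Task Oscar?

Yes

Nothing in the constraints forces Task Oscar before Project Lima — there is no chain from Task Oscar to Project Lima.
That means at least one valid schedule has Project Lima before Task Oscar.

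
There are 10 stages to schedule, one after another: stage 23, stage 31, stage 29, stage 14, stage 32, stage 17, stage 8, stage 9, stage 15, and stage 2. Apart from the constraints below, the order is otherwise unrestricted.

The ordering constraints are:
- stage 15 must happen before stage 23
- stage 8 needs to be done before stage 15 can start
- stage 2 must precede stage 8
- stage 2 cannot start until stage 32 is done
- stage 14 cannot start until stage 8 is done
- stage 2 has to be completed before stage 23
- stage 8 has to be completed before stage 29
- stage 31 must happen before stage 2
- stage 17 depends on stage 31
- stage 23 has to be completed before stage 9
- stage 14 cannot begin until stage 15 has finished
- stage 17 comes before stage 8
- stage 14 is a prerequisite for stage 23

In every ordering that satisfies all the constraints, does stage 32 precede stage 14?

Yes

There is a constraint chain stage 32 → stage 2 → stage 8 → stage 14.
Hence stage 32 necessarily comes before stage 14.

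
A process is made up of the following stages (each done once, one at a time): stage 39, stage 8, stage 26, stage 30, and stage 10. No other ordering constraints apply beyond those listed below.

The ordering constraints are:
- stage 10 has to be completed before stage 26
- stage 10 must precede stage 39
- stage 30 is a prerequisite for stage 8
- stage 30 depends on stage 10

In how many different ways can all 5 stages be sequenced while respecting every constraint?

12

Stage 10 is the only stage with nothing required before it, so every ordering starts there.
Counting all ways to extend the partial order to a total order gives 12.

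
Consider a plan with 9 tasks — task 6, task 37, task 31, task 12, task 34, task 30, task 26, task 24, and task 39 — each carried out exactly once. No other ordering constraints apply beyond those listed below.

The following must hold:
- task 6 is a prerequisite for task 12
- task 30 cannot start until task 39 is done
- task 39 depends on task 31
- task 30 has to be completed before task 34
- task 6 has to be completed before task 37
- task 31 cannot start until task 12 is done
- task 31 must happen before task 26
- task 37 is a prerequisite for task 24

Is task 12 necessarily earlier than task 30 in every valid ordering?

Tracing the constraints gives a chain: task 12 → task 31 → task 39 → task 30.
Hence task 12 necessarily comes before task 30.

Yes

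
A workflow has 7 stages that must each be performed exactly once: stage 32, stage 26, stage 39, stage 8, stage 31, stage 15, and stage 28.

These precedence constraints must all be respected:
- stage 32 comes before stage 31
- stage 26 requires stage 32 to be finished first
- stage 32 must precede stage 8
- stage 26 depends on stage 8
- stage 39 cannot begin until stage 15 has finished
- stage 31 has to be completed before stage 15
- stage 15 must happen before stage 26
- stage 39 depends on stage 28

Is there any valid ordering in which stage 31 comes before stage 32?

There is a dependency chain stage 32 → stage 31, so stage 31 always comes after stage 32.
Hence stage 31 can never be scheduled before stage 32.

No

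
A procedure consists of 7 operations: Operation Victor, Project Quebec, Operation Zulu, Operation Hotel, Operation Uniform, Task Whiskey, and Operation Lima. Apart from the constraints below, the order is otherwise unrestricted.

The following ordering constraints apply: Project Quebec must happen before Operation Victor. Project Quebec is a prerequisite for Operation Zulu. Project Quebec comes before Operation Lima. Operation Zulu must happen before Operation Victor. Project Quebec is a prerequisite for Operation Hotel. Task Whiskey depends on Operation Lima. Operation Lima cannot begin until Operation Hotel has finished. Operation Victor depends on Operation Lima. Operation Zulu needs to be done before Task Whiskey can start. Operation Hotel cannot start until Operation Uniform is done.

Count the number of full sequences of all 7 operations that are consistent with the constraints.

14

2 operations have no prerequisites (Project Quebec, Operation Uniform), so any of them could come first.
Systematically extending each partial ordering one operation at a time and counting, there are 14 complete orderings.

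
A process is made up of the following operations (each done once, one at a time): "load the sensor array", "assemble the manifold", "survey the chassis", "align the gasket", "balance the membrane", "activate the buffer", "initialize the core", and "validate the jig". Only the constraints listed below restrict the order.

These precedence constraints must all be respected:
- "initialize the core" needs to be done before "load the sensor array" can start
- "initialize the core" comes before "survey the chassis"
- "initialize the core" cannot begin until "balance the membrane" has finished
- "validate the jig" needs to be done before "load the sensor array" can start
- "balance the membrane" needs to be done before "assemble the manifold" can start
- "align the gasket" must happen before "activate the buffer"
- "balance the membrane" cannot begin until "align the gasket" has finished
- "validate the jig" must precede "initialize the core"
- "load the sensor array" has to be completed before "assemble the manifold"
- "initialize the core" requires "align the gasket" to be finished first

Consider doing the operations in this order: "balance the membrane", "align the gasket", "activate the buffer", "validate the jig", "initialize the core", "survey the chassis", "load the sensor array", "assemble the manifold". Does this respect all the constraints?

Here "align the gasket" comes after "balance the membrane".
But one of the constraints requires "align the gasket" before "balance the membrane", so this ordering violates it.

No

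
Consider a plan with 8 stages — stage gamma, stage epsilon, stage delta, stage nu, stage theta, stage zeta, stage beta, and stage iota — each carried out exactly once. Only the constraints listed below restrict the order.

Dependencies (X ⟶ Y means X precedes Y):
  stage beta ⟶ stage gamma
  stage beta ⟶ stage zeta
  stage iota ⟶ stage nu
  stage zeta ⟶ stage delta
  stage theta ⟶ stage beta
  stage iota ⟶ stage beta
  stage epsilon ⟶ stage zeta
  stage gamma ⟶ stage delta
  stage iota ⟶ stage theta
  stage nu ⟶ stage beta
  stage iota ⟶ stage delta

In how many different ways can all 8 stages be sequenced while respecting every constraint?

22

The stages with no prerequisites are stage epsilon, stage iota; any of them can be placed first.
Systematically extending each partial ordering one stage at a time and counting, there are 22 complete orderings.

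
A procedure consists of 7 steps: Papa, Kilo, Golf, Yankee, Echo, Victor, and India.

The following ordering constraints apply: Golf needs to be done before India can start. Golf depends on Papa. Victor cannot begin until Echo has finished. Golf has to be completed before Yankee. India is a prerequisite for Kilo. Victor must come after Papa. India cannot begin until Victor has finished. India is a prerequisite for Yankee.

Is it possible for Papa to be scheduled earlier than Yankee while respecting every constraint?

Papa is actually forced before Yankee by the constraints, so certainly some valid ordering has Papa first.

Yes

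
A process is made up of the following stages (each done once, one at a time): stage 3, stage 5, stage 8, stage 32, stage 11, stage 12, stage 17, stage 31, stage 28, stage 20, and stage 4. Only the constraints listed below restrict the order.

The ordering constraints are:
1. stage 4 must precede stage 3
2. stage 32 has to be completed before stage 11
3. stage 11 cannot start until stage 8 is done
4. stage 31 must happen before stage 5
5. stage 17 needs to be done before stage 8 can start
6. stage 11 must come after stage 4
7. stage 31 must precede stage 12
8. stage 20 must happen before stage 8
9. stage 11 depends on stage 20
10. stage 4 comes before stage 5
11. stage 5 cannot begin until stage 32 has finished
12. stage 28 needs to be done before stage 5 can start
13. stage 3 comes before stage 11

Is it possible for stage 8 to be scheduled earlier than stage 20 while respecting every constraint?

There is a dependency chain stage 20 → stage 8, so stage 8 always comes after stage 20.
Hence stage 8 can never be scheduled before stage 20.

No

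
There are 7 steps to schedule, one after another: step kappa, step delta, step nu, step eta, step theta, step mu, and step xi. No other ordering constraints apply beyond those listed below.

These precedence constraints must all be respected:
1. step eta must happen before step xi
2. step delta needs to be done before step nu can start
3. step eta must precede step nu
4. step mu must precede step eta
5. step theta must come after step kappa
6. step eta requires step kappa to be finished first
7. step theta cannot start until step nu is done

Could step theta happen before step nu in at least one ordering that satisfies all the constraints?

No

Following step nu → step theta, step nu must precede step theta in every valid ordering.
So no valid ordering can have step theta before step nu.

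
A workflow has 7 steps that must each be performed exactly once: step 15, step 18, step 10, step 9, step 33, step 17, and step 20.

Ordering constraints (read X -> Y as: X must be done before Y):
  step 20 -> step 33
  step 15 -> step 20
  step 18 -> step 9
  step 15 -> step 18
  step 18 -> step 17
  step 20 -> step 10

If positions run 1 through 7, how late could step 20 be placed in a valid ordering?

The steps that are forced after step 20, directly or by a chain of constraints, are step 10, step 33. That's 2 steps.
With 2 mandatory successors out of 7 steps total, the latest slot for step 20 is 7−2 = 5, and it's reachable by doing all non-successors before step 20.

5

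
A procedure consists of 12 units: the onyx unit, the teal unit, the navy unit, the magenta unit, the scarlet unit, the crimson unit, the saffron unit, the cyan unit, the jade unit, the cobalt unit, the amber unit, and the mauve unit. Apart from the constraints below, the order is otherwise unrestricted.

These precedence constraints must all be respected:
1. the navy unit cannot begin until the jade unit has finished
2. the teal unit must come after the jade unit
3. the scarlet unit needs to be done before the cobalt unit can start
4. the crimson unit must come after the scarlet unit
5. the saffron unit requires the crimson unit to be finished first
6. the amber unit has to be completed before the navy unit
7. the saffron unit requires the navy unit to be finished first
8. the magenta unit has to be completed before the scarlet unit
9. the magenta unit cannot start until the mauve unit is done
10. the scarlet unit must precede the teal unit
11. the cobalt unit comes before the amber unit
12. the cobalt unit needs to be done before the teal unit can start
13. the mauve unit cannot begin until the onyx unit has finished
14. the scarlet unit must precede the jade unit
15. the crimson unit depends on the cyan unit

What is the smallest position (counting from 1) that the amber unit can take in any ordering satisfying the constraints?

Working backwards through the constraints from the amber unit, its full set of required predecessors is the onyx unit, the magenta unit, the scarlet unit, the cobalt unit, the mauve unit — 5 of them.
So at minimum 5 units come before the amber unit, putting the amber unit no earlier than position 6. That position is achievable by scheduling exactly those predecessors first.

6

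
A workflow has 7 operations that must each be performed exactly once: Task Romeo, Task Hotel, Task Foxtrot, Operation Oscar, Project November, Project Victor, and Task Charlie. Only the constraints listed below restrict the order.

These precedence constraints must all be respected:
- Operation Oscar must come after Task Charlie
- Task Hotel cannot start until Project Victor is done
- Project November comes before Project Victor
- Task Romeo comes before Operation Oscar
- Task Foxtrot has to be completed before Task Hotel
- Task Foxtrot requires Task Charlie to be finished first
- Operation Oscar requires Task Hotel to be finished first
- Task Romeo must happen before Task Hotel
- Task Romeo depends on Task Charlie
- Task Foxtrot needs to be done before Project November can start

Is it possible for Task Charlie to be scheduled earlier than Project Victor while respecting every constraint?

Task Charlie is actually forced before Project Victor by the constraints, so certainly some valid ordering has Task Charlie first.

Yes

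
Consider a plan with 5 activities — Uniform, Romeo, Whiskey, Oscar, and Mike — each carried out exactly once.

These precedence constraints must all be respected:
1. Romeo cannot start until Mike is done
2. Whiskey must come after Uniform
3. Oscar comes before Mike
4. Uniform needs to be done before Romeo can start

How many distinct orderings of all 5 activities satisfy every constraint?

2 activities have no prerequisites (Uniform, Oscar), so any of them could come first.
Systematically extending each partial ordering one activity at a time and counting, there are 9 complete orderings.

9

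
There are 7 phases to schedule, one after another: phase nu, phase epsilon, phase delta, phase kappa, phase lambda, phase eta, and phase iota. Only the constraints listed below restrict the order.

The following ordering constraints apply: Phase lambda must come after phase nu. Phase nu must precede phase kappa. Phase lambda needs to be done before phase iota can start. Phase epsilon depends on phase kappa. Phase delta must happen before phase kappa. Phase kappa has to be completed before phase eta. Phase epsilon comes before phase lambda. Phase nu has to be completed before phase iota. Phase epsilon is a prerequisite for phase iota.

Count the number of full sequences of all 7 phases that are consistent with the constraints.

2 phases have no prerequisites (phase nu, phase delta), so any of them could come first.
Counting all ways to extend the partial order to a total order gives 8.

8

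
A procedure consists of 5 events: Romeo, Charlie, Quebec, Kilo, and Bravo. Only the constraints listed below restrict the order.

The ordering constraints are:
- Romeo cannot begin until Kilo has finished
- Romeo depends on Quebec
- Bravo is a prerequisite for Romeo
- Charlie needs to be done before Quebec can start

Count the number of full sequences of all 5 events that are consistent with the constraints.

12

The events with no prerequisites are Charlie, Kilo, Bravo; any of them can be placed first.
Systematically extending each partial ordering one event at a time and counting, there are 12 complete orderings.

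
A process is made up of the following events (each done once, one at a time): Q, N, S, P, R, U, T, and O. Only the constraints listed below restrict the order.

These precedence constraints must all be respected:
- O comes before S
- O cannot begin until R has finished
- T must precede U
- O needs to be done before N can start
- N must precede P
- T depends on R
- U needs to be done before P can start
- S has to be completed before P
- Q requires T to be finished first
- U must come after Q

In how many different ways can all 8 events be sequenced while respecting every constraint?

Only R has no prerequisites, so it must go first.
Systematically extending each partial ordering one event at a time and counting, there are 40 complete orderings.

40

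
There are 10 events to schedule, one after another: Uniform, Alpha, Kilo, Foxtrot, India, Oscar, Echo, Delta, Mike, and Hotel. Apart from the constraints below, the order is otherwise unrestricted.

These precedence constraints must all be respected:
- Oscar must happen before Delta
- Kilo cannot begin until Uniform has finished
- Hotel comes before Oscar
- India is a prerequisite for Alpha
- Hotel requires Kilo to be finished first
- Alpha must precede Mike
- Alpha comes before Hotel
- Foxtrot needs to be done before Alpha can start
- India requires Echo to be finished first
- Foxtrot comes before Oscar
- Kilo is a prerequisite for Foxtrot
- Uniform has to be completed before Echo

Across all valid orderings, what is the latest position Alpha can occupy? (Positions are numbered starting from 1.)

6

The events that are forced after Alpha, directly or by a chain of constraints, are Oscar, Delta, Mike, Hotel. That's 4 events.
So at least 4 events follow Alpha, putting Alpha no later than position 6. That position is achievable by scheduling everything else first.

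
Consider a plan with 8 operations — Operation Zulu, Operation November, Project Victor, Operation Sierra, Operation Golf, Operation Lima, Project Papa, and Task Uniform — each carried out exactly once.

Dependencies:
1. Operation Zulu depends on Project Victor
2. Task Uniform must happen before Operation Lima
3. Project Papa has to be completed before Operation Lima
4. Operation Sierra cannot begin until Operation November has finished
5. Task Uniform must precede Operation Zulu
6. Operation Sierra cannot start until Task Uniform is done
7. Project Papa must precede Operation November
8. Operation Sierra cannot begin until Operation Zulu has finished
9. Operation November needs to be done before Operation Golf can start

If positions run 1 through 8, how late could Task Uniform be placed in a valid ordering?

Following every chain forward from Task Uniform, the operations that must come later are Operation Zulu, Operation Sierra, Operation Lima — 3 of them.
So at least 3 operations follow Task Uniform, putting Task Uniform no later than position 5. That position is achievable by scheduling everything else first.

5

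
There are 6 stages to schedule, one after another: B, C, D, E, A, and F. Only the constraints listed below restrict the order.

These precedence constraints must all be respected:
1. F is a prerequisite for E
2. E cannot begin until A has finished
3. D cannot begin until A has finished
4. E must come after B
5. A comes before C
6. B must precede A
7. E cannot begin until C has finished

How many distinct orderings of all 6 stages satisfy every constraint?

14

The stages with no prerequisites are B, F; any of them can be placed first.
Systematically extending each partial ordering one stage at a time and counting, there are 14 complete orderings.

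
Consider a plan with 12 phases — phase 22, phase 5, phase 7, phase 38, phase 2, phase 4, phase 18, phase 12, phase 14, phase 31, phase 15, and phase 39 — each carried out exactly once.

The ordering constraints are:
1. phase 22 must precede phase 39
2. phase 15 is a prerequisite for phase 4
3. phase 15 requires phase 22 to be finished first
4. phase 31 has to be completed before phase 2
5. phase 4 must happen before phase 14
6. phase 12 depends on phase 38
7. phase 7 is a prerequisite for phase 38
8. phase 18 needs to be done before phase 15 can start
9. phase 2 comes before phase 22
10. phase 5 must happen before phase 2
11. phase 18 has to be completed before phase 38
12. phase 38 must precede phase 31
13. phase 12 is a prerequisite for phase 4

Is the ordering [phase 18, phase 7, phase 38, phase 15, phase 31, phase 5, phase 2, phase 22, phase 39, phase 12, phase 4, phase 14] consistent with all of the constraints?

In the proposed order, phase 15 appears before phase 22.
But one of the constraints requires phase 22 before phase 15, so this ordering violates it.

No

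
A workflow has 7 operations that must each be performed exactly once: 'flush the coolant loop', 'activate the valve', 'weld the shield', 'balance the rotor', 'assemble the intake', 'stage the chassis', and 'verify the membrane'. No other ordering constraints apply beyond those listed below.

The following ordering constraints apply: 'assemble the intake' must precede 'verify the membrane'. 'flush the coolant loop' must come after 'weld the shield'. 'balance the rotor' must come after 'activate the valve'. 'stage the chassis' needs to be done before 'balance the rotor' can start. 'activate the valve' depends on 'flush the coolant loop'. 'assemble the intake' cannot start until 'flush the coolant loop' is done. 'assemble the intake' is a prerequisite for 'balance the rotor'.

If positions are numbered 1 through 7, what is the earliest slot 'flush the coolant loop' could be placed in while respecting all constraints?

2

The only operation forced before 'flush the coolant loop' (directly or transitively) is 'weld the shield'.
So at minimum 1 operation comes before 'flush the coolant loop', putting 'flush the coolant loop' no earlier than position 2. That position is achievable by scheduling exactly that predecessor first.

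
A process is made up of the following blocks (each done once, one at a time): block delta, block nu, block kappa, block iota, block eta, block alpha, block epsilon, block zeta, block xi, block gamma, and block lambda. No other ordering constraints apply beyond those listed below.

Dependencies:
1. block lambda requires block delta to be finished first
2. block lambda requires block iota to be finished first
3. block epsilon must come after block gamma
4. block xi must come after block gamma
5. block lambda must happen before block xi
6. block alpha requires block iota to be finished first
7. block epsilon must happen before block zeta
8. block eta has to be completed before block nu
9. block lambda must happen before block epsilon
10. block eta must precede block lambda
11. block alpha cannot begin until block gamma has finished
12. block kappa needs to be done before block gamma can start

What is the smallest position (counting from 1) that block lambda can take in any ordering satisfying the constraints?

Working backwards through the constraints from block lambda, its full set of required predecessors is block delta, block iota, block eta — 3 of them.
With 3 mandatory predecessors, the earliest block lambda can sit is position 3+1 = 4, and placing just those 3 first achieves it.

4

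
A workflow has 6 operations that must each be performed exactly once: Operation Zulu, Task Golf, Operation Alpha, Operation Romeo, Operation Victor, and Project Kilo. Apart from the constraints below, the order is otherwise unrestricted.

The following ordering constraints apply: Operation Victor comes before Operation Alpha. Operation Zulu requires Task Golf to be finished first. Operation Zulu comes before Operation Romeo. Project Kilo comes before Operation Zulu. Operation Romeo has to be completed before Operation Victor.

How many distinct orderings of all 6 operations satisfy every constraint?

2

The operations with no prerequisites are Task Golf, Project Kilo; any of them can be placed first.
Counting all ways to extend the partial order to a total order gives 2.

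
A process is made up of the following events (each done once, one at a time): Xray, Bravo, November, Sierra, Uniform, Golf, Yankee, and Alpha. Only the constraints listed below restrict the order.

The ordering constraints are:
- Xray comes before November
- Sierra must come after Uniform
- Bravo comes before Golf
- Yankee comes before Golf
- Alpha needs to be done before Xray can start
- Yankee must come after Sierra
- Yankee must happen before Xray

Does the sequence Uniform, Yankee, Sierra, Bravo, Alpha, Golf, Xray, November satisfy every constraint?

The sequence places Yankee ahead of Sierra.
Since Sierra is required before Yankee, the ordering is invalid.

No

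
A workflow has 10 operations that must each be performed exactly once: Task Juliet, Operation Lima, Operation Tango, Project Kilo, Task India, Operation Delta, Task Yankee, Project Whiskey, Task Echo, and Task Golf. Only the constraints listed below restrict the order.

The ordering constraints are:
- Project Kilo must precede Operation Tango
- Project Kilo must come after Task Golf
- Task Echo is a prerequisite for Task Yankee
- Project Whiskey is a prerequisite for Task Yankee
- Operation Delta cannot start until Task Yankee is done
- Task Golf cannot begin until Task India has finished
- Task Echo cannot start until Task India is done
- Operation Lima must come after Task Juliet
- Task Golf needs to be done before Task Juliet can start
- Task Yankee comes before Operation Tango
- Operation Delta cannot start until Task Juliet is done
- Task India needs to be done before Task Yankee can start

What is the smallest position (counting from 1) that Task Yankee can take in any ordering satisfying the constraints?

4

Working backwards through the constraints from Task Yankee, its full set of required predecessors is Task India, Project Whiskey, Task Echo — 3 of them.
So at minimum 3 operations come before Task Yankee, putting Task Yankee no earlier than position 4. That position is achievable by scheduling exactly those predecessors first.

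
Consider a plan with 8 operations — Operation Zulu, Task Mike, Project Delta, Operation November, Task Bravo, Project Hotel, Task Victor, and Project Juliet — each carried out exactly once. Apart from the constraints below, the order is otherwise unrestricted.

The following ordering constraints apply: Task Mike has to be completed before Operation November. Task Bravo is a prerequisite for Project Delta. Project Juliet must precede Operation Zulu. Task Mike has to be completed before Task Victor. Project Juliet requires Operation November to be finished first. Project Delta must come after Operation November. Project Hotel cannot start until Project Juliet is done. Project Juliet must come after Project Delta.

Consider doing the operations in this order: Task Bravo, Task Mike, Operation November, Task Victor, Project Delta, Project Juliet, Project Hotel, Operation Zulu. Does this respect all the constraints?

Going through the constraints one by one, each required predecessor appears earlier in the sequence than its dependent — e.g. Task Bravo (position 1) is before Project Delta (position 5), as required.

Yes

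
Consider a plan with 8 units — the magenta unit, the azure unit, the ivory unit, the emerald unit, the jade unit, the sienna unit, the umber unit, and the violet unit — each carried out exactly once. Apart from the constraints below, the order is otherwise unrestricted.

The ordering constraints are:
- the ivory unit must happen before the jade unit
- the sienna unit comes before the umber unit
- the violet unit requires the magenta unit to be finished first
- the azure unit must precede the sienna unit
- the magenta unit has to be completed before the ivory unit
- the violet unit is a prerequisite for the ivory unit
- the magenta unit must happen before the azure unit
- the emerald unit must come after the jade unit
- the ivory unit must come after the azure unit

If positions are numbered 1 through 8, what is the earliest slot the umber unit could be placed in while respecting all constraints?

4

Every unit that must precede the umber unit has to come before it. Tracing all chains that end at the umber unit, those units are: the magenta unit, the azure unit, the sienna unit — 3 in total.
So at minimum 3 units come before the umber unit, putting the umber unit no earlier than position 4. That position is achievable by scheduling exactly those predecessors first.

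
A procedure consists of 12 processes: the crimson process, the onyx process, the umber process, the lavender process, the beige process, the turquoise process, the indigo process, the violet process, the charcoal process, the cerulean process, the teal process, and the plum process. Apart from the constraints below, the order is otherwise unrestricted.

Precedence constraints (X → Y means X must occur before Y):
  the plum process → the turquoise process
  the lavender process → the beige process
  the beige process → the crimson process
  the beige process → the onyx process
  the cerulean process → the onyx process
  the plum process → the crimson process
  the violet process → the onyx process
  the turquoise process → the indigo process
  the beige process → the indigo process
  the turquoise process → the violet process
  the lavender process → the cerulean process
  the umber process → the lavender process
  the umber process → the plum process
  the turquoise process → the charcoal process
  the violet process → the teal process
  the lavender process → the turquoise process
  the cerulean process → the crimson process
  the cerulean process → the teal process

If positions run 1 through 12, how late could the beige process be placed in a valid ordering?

The processes that are forced after the beige process, directly or by a chain of constraints, are the crimson process, the onyx process, the indigo process. That's 3 processes.
With 3 mandatory successors out of 12 processes total, the latest slot for the beige process is 12−3 = 9, and it's reachable by doing all non-successors before the beige process.

9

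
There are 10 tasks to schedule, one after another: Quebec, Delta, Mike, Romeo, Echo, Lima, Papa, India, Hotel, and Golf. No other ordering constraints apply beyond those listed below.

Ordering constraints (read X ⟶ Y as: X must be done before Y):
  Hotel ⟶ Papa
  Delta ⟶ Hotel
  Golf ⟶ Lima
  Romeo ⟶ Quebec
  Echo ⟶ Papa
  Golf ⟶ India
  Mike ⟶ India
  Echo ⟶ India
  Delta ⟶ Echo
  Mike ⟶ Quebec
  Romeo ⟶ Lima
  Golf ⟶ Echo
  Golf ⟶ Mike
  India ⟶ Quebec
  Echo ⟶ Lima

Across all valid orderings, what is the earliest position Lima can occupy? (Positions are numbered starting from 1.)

Working backwards through the constraints from Lima, its full set of required predecessors is Delta, Romeo, Echo, Golf — 4 of them.
With 4 mandatory predecessors, the earliest Lima can sit is position 4+1 = 5, and placing just those 4 first achieves it.

5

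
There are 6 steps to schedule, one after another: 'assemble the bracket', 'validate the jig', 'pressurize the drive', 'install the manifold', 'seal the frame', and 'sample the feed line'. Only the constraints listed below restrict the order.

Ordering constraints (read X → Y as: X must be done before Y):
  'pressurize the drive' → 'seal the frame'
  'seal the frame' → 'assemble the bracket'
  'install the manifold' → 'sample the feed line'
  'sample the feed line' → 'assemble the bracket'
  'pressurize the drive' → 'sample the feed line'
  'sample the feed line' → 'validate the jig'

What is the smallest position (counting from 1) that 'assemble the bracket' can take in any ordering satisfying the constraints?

The steps that are forced before 'assemble the bracket', directly or transitively, are 'pressurize the drive', 'install the manifold', 'seal the frame', 'sample the feed line'. That's 4 steps.
So at minimum 4 steps come before 'assemble the bracket', putting 'assemble the bracket' no earlier than position 5. That position is achievable by scheduling exactly those predecessors first.

5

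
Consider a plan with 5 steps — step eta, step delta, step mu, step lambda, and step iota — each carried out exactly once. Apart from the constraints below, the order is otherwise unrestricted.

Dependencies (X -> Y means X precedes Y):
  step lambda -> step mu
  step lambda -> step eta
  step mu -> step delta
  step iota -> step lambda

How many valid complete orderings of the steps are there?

3

Only step iota has no prerequisites, so it must go first.
Enumerating by repeatedly choosing an available step (one whose prerequisites are all placed) gives 3 distinct complete orderings.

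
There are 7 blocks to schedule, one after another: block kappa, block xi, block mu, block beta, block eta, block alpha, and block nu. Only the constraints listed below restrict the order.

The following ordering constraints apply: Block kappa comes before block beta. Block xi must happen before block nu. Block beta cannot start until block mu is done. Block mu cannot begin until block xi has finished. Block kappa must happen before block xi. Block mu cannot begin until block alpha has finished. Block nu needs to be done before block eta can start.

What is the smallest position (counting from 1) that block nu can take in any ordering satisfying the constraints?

3

Every block that must precede block nu has to come before it. Tracing all chains that end at block nu, those blocks are: block kappa, block xi — 2 in total.
With 2 mandatory predecessors, the earliest block nu can sit is position 2+1 = 3, and placing just those 2 first achieves it.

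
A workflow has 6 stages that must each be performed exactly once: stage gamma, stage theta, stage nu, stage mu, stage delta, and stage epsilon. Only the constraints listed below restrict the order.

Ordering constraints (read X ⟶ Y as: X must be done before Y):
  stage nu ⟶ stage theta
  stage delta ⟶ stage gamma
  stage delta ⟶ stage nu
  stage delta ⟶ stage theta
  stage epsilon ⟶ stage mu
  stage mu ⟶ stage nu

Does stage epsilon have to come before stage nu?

Yes

Chaining the stated constraints: stage epsilon → stage mu → stage nu.
So stage epsilon must precede stage nu in any valid ordering.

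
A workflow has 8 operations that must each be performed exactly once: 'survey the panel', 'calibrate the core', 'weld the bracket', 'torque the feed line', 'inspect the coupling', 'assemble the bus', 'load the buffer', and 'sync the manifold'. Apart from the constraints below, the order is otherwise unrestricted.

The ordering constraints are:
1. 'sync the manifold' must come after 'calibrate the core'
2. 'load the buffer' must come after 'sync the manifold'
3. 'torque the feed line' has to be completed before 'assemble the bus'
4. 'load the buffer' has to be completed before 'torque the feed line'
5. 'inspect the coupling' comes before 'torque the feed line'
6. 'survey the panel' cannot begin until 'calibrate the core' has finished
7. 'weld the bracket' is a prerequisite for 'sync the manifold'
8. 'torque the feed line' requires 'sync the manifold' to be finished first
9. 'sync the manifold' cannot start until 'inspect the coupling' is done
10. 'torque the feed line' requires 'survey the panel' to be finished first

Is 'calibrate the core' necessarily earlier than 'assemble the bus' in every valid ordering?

Yes

Following the dependencies: 'calibrate the core' → 'survey the panel' → 'torque the feed line' → 'assemble the bus'.
That forces 'calibrate the core' before 'assemble the bus' in every valid schedule.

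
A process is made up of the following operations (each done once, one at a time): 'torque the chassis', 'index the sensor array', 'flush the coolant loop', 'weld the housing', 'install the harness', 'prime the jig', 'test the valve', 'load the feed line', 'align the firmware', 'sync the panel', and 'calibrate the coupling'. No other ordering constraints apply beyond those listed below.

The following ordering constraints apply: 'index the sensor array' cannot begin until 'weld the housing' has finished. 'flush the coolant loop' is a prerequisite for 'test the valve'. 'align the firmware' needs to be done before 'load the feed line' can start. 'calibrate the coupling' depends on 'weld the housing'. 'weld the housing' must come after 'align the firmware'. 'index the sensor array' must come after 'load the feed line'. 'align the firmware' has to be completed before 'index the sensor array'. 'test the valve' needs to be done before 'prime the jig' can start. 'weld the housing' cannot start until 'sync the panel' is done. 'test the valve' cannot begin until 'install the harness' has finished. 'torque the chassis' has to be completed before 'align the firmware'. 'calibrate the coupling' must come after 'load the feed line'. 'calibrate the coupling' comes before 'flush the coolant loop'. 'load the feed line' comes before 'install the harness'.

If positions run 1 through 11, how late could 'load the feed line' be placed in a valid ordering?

Following every chain forward from 'load the feed line', the operations that must come later are 'index the sensor array', 'flush the coolant loop', 'install the harness', 'prime the jig', 'test the valve', 'calibrate the coupling' — 6 of them.
So at least 6 operations follow 'load the feed line', putting 'load the feed line' no later than position 5. That position is achievable by scheduling everything else first.

5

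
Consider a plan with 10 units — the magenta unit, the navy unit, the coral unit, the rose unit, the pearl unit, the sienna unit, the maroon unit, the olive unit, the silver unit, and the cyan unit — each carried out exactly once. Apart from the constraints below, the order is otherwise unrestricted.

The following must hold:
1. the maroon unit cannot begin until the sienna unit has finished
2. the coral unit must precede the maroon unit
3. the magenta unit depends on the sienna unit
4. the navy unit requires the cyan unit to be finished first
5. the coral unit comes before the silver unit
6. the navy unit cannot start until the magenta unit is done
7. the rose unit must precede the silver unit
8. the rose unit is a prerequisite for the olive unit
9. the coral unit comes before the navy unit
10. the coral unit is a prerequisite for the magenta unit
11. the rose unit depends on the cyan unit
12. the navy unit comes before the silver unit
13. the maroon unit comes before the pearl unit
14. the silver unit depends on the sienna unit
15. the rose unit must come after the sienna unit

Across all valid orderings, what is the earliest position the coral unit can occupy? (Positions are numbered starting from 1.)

The coral unit has no prerequisites at all, so it can go in position 1.

1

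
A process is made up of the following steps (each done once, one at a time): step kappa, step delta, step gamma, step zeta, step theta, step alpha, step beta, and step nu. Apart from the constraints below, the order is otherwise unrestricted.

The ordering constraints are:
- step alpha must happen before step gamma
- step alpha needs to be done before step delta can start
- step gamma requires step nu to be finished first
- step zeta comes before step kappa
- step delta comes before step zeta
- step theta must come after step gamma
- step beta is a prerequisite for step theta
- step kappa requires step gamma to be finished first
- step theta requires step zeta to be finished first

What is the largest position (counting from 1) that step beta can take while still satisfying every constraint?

The only step forced after step beta (directly or by a chain) is step theta.
So at least 1 step follows step beta, putting step beta no later than position 7. That position is achievable by scheduling everything else first.

7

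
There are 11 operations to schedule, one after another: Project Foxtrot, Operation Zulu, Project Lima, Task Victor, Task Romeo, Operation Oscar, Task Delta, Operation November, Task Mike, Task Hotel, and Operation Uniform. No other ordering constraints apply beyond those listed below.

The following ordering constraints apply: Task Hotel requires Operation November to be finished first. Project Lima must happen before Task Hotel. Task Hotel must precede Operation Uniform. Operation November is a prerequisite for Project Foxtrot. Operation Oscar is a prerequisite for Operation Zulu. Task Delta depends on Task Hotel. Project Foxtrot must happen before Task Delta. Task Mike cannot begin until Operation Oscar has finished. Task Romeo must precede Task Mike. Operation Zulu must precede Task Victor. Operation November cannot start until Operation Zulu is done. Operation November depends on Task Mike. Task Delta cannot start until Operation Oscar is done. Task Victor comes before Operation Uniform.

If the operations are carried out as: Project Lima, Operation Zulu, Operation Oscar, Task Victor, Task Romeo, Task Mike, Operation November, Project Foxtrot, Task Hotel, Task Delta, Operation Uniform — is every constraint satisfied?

No

The sequence places Operation Zulu ahead of Operation Oscar.
Since Operation Oscar is required before Operation Zulu, the ordering is invalid.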